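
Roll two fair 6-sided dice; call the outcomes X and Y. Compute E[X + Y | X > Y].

P(X > Y) = 5/12.
Summing (X+Y)·P(x,y) over outcomes with X > Y gives 35/12.
E[X + Y | X > Y] = (35/12) / (5/12) = 7.

7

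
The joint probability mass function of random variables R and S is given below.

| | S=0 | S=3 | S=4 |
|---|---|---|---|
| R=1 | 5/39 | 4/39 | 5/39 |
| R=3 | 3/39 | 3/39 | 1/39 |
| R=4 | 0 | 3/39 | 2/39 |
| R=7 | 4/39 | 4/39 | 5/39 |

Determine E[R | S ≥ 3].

104/27

P(S ≥ 3) = 9/13.
Σ R·P over the event = 1·(4/39) + 1·(5/39) + 3·(3/39) + 3·(1/39) + 4·(3/39) + 4·(2/39) + 7·(4/39) + 7·(5/39) = 8/3.
E[R | S ≥ 3] = (8/3) / (9/13) = 104/27.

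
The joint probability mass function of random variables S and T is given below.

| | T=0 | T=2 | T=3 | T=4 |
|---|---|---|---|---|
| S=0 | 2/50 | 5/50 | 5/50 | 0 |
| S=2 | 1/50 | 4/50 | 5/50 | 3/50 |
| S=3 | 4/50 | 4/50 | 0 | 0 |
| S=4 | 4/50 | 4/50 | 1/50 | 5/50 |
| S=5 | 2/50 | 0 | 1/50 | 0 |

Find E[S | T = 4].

P(T = 4) = 4/25.
Σ S·P over the event = 2·(3/50) + 4·(5/50) = 13/25.
E[S | T = 4] = (13/25) / (4/25) = 13/4.

13/4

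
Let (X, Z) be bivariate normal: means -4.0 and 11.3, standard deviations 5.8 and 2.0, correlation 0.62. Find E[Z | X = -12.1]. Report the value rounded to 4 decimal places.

9.5683

For a bivariate normal, E[Z | X=x] = μ_Z + ρ·(σ_Z/σ_X)·(x − μ_X).
E[Z | X=-12.1] = 11.3 + (0.62)·(2.0/5.8)·(-12.1 − (-4.0)) = 11.3 + (0.21379)·(-8.1) = 9.5683.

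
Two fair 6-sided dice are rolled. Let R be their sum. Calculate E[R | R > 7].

P(R > 7) = 5/12.
Σ over the event: 8·5/36 + 9·1/9 + 10·1/12 + 11·1/18 + 12·1/36 = 35/9.
E[R | R > 7] = (35/9) / (5/12) = 28/3.

28/3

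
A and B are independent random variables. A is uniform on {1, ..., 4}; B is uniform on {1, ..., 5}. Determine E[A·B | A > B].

35/6

P(A > B) = 3/10.
Summing AB·P(x,y) over outcomes with A > B gives 7/4.
E[A·B | A > B] = (7/4) / (3/10) = 35/6.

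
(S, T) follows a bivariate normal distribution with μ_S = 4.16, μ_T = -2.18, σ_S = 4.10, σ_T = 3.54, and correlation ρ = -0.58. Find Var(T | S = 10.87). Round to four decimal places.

8.3160

Var(T | S=x) = (1 − ρ²)·σ_T².
Var(T | S=10.87) = (3.54)²·(1 − (-0.58)²) = 12.5316·0.6636 = 8.3160.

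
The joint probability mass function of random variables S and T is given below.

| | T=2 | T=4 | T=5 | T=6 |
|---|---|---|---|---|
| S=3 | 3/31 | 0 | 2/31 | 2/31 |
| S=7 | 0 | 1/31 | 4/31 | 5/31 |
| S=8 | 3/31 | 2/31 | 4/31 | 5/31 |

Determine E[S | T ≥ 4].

P(T ≥ 4) = 25/31.
Σ S·P over the event = 3·(2/31) + 3·(2/31) + 7·(1/31) + 7·(4/31) + 7·(5/31) + 8·(2/31) + 8·(4/31) + 8·(5/31) = 170/31.
E[S | T ≥ 4] = (170/31) / (25/31) = 34/5.

34/5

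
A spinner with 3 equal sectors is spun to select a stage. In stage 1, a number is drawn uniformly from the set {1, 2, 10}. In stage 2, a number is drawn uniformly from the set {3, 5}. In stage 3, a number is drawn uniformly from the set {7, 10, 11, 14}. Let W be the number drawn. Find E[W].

113/18

E[W | stage 1] = (1+2+10)/3 = 13/3.
E[W | stage 2] = (3+5)/2 = 4.
E[W | stage 3] = (7+10+11+14)/4 = 21/2.
By the law of total expectation,
E[W] = (1/3)·(13/3) + (1/3)·(4) + (1/3)·(21/2) = 113/18.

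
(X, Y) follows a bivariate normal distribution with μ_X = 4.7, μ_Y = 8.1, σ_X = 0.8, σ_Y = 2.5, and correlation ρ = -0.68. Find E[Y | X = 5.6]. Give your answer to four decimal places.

6.1875

The regression of Y on X has slope ρ·σ_Y/σ_X and passes through (μ_X, μ_Y).
E[Y | X=5.6] = 8.1 + (-0.68)·(2.5/0.8)·(5.6 − (4.7)) = 8.1 + (-2.125)·(0.9) = 6.1875.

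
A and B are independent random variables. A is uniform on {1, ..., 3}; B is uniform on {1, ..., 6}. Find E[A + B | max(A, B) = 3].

24/5

Outcomes with max(A, B) = 3: (1,3), (2,3), (3,1), (3,2), (3,3), each with probability 1/18.
E[A + B | max(A, B) = 3] = (4 + 5 + 4 + 5 + 6) / 5 = 24/5.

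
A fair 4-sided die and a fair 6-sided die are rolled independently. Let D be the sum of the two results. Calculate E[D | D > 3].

136/21

P(D > 3) = 7/8.
Σ over the event: 4·1/8 + 5·1/6 + 6·1/6 + 7·1/6 + 8·1/8 + 9·1/12 + 10·1/24 = 17/3.
E[D | D > 3] = (17/3) / (7/8) = 136/21.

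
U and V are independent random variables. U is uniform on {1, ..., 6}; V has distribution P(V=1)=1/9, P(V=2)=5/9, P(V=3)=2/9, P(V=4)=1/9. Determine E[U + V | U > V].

P(U > V) = 11/18.
Summing (U+V)·P(x,y) over outcomes with U > V gives 37/9.
E[U + V | U > V] = (37/9) / (11/18) = 74/11.

74/11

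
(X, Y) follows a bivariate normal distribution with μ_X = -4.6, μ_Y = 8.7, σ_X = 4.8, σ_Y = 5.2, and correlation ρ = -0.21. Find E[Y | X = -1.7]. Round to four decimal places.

8.0403

The regression of Y on X has slope ρ·σ_Y/σ_X and passes through (μ_X, μ_Y).
E[Y | X=-1.7] = 8.7 + (-0.21)·(5.2/4.8)·(-1.7 − (-4.6)) = 8.7 + (-0.2275)·(2.9) = 8.0403.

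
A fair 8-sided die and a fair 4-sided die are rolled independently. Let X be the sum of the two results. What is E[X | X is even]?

7

P(X is even) = 1/2.
Σ over the event: 2·1/32 + 4·3/32 + 6·1/8 + 8·1/8 + 10·3/32 + 12·1/32 = 7/2.
E[X | X is even] = (7/2) / (1/2) = 7.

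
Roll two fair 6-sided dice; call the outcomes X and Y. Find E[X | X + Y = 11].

11/2

Outcomes with X + Y = 11: (5,6), (6,5), each with probability 1/36.
E[X | X + Y = 11] = (5 + 6) / 2 = 11/2.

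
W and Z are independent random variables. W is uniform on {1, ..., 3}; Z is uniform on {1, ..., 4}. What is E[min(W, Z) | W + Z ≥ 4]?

17/9

Outcomes with W + Z ≥ 4: (1,3), (1,4), (2,2), (2,3), (2,4), (3,1), (3,2), (3,3), (3,4), each with probability 1/12.
E[min(W, Z) | W + Z ≥ 4] = (1 + 1 + 2 + 2 + 2 + 1 + 2 + 3 + 3) / 9 = 17/9.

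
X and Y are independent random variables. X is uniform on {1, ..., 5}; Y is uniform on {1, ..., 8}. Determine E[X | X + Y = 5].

Outcomes with X + Y = 5: (1,4), (2,3), (3,2), (4,1), each with probability 1/40.
E[X | X + Y = 5] = (1 + 2 + 3 + 4) / 4 = 5/2.

5/2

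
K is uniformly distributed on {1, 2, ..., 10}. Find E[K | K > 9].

Given K > 9, K is equally likely to be any of {10}.
E[K | K > 9] = (10) / 1 = 10.

10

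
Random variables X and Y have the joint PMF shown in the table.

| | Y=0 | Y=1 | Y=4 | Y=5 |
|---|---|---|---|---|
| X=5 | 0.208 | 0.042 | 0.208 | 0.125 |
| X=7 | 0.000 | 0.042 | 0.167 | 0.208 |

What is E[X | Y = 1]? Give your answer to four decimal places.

6.0000

P(Y = 1) = 0.084.
Σ X·P over the event = 5·(0.042) + 7·(0.042) = 0.504.
E[X | Y = 1] = (0.504) / (0.084) = 6.0000.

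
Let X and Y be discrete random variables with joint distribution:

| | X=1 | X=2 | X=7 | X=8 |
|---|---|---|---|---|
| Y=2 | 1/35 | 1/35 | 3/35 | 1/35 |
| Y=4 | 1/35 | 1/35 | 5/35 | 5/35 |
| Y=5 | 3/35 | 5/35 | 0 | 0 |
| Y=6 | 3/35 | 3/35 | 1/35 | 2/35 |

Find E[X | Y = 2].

P(Y = 2) = 6/35.
Summing X·P(X=x,Y=y) over the conditioning event gives 32/35.
E[X | Y = 2] = (32/35) / (6/35) = 16/3.

16/3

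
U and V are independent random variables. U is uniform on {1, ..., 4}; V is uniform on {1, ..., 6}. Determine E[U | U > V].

Outcomes with U > V: (2,1), (3,1), (3,2), (4,1), (4,2), (4,3), each with probability 1/24.
E[U | U > V] = (2 + 3 + 3 + 4 + 4 + 4) / 6 = 10/3.

10/3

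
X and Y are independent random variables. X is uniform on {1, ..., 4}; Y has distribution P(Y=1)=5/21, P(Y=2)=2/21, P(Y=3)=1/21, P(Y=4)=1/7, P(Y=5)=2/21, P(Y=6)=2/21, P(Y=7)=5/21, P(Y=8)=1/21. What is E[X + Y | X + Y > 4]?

P(X + Y > 4) = 16/21.
Summing (X+Y)·P(x,y) over outcomes with X + Y > 4 gives 503/84.
E[X + Y | X + Y > 4] = (503/84) / (16/21) = 503/64.

503/64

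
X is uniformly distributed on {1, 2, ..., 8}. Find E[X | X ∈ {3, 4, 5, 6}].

9/2

P(X ∈ {3, 4, 5, 6}) = 1/2.
Σ over the event: 3·1/8 + 4·1/8 + 5·1/8 + 6·1/8 = 9/4.
E[X | X ∈ {3, 4, 5, 6}] = (9/4) / (1/2) = 9/2.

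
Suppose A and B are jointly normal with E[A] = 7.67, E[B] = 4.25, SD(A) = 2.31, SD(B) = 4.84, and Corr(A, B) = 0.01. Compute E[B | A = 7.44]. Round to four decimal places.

4.2452

For a bivariate normal, E[B | A=x] = μ_B + ρ·(σ_B/σ_A)·(x − μ_A).
E[B | A=7.44] = 4.25 + (0.01)·(4.84/2.31)·(7.44 − (7.67)) = 4.25 + (0.020952)·(-0.23) = 4.2452.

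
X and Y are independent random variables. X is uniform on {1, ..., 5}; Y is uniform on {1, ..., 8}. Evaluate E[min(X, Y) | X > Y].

Outcomes with X > Y: (2,1), (3,1), (3,2), (4,1), (4,2), (4,3), (5,1), (5,2), (5,3), (5,4), each with probability 1/40.
E[min(X, Y) | X > Y] = (1 + 1 + 2 + 1 + 2 + 3 + 1 + 2 + 3 + 4) / 10 = 2.

2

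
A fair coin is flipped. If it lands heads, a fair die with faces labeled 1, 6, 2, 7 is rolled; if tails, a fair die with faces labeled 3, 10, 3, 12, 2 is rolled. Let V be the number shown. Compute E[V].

E[V | heads] = (1+6+2+7)/4 = 4.
E[V | tails] = (3+10+3+12+2)/5 = 6.
By the law of total expectation,
E[V] = (1/2)·(4) + (1/2)·(6) = 5.

5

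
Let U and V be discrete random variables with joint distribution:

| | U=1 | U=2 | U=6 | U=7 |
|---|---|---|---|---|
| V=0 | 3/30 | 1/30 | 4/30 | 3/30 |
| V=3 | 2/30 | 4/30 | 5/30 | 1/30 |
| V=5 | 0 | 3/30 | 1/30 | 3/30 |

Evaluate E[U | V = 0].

P(V = 0) = 11/30.
Σ U·P over the event = 1·(3/30) + 2·(1/30) + 6·(4/30) + 7·(3/30) = 5/3.
E[U | V = 0] = (5/3) / (11/30) = 50/11.

50/11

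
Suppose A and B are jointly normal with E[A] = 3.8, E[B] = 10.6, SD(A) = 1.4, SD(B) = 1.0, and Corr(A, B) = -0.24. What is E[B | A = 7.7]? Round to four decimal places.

E[B | A=x] = μ_B + ρ(σ_B/σ_A)(x − μ_A) for jointly normal variables.
E[B | A=7.7] = 10.6 + (-0.24)·(1.0/1.4)·(7.7 − (3.8)) = 10.6 + (-0.17143)·(3.9) = 9.9314.

9.9314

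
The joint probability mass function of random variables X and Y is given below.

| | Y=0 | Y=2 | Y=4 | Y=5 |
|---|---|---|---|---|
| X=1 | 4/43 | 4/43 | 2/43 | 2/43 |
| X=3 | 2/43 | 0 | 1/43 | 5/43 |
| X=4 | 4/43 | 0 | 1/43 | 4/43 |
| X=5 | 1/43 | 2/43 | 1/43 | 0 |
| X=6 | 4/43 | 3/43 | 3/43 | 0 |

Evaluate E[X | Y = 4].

P(Y = 4) = 8/43.
Σ X·P over the event = 1·(2/43) + 3·(1/43) + 4·(1/43) + 5·(1/43) + 6·(3/43) = 32/43.
E[X | Y = 4] = (32/43) / (8/43) = 4.

4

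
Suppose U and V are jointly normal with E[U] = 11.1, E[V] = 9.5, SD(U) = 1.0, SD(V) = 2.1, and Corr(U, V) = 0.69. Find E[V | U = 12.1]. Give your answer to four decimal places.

10.9490

For a bivariate normal, E[V | U=x] = μ_V + ρ·(σ_V/σ_U)·(x − μ_U).
E[V | U=12.1] = 9.5 + (0.69)·(2.1/1.0)·(12.1 − (11.1)) = 9.5 + (1.449)·(1) = 10.9490.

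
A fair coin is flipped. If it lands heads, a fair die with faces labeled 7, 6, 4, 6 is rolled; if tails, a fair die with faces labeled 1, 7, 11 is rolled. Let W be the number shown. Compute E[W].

145/24

E[W | heads] = (7+6+4+6)/4 = 23/4.
E[W | tails] = (1+7+11)/3 = 19/3.
By the law of total expectation,
E[W] = (1/2)·(23/4) + (1/2)·(19/3) = 145/24.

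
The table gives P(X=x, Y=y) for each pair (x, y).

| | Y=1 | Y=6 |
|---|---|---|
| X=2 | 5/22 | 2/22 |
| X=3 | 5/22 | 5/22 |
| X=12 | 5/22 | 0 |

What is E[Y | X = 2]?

P(X = 2) = 7/22.
Σ Y·P over the event = 1·(5/22) + 6·(2/22) = 17/22.
E[Y | X = 2] = (17/22) / (7/22) = 17/7.

17/7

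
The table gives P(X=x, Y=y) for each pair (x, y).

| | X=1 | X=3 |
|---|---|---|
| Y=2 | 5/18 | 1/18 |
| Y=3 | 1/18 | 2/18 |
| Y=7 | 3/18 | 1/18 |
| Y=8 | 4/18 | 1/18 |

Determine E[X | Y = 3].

7/3

P(Y = 3) = 1/6.
Summing X·P(X=x,Y=y) over the conditioning event gives 7/18.
E[X | Y = 3] = (7/18) / (1/6) = 7/3.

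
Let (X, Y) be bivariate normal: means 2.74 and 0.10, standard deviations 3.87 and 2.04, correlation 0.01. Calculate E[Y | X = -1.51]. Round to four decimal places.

The regression of Y on X has slope ρ·σ_Y/σ_X and passes through (μ_X, μ_Y).
E[Y | X=-1.51] = 0.10 + (0.01)·(2.04/3.87)·(-1.51 − (2.74)) = 0.10 + (0.0052713)·(-4.25) = 0.0776.

0.0776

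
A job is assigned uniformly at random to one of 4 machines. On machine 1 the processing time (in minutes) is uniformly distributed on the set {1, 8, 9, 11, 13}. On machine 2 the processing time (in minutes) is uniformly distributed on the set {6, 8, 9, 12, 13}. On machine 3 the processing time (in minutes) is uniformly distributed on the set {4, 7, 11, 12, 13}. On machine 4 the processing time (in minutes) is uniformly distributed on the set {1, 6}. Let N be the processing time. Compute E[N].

E[N | machine 1] = (1+8+9+11+13)/5 = 42/5.
E[N | machine 2] = (6+8+9+12+13)/5 = 48/5.
E[N | machine 3] = (4+7+11+12+13)/5 = 47/5.
E[N | machine 4] = (1+6)/2 = 7/2.
By the law of total expectation,
E[N] = (1/4)·(42/5) + (1/4)·(48/5) + (1/4)·(47/5) + (1/4)·(7/2) = 309/40.

309/40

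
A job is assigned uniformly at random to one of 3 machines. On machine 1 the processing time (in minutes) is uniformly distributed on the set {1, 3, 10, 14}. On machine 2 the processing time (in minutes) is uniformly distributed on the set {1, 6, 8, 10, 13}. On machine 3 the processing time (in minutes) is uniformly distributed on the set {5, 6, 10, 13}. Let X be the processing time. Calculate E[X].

E[X | machine 1] = (1+3+10+14)/4 = 7.
E[X | machine 2] = (1+6+8+10+13)/5 = 38/5.
E[X | machine 3] = (5+6+10+13)/4 = 17/2.
By the law of total expectation,
E[X] = (1/3)·(7) + (1/3)·(38/5) + (1/3)·(17/2) = 77/10.

77/10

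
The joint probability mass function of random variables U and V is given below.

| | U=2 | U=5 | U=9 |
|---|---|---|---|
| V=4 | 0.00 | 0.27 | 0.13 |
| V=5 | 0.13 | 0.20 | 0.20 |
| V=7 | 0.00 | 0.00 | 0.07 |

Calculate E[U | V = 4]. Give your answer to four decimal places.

6.3000

P(V = 4) = 0.40.
Σ U·P over the event = 5·(0.27) + 9·(0.13) = 2.52.
E[U | V = 4] = (2.52) / (0.40) = 6.3000.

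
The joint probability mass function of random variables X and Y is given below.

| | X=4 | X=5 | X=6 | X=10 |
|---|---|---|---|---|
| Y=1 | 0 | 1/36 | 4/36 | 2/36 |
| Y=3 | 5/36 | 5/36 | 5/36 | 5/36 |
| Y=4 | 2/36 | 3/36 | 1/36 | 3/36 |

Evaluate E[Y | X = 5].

28/9

P(X = 5) = 1/4.
Summing Y·P(X=x,Y=y) over the conditioning event gives 7/9.
E[Y | X = 5] = (7/9) / (1/4) = 28/9.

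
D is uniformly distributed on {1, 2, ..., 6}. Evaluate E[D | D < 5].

5/2

Given D < 5, D is equally likely to be any of {1, 2, 3, 4}.
E[D | D < 5] = (1 + 2 + 3 + 4) / 4 = 5/2.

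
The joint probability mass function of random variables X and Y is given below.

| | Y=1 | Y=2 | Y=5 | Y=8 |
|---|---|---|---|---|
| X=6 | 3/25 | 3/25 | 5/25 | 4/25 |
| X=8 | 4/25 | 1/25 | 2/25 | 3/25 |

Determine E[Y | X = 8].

4

P(X = 8) = 2/5.
Σ Y·P over the event = 1·(4/25) + 2·(1/25) + 5·(2/25) + 8·(3/25) = 8/5.
E[Y | X = 8] = (8/5) / (2/5) = 4.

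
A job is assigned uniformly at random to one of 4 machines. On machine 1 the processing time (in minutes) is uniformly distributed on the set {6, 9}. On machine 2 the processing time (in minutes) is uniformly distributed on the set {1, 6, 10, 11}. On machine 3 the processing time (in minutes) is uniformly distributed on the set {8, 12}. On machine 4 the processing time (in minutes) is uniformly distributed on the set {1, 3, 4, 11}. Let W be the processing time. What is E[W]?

117/16

E[W | machine 1] = (6+9)/2 = 15/2.
E[W | machine 2] = (1+6+10+11)/4 = 7.
E[W | machine 3] = (8+12)/2 = 10.
E[W | machine 4] = (1+3+4+11)/4 = 19/4.
E[W] = (1/4)·(15/2) + (1/4)·(7) + (1/4)·(10) + (1/4)·(19/4) = 117/16.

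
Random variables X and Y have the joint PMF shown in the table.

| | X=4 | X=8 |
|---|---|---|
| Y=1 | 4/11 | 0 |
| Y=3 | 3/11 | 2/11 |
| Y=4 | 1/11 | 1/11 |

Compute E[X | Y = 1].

4

P(Y = 1) = 4/11.
Σ X·P over the event = 4·(4/11) = 16/11.
E[X | Y = 1] = (16/11) / (4/11) = 4.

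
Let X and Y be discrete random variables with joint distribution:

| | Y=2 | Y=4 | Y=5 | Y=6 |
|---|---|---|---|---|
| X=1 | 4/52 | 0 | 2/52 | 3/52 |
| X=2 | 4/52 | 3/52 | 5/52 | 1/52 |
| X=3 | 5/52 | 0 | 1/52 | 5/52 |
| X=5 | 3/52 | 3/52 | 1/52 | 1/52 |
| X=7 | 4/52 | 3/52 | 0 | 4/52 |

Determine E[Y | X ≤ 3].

4

P(X ≤ 3) = 33/52.
Summing Y·P(X=x,Y=y) over the conditioning event gives 33/13.
E[Y | X ≤ 3] = (33/13) / (33/52) = 4.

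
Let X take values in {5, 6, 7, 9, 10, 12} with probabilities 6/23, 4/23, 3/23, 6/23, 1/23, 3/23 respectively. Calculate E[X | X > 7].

P(X > 7) = 10/23.
Σ over the event: 9·6/23 + 10·1/23 + 12·3/23 = 100/23.
E[X | X > 7] = (100/23) / (10/23) = 10.

10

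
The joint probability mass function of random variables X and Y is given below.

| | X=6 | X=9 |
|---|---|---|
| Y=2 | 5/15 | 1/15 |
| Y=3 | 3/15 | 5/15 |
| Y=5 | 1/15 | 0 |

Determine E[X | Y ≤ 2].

P(Y ≤ 2) = 2/5.
Σ X·P over the event = 6·(5/15) + 9·(1/15) = 13/5.
E[X | Y ≤ 2] = (13/5) / (2/5) = 13/2.

13/2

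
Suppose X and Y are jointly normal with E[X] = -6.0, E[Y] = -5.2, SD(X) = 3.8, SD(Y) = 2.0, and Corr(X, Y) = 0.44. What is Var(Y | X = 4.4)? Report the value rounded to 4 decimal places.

3.2256

For a bivariate normal, Var(Y | X=x) = σ_Y²(1 − ρ²).
Var(Y | X=4.4) = (2.0)²·(1 − (0.44)²) = 4·0.8064 = 3.2256.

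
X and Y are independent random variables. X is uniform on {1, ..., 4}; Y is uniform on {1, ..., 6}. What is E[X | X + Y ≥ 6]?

P(X + Y ≥ 6) = 7/12.
Summing X·P(x,y) over outcomes with X + Y ≥ 6 gives 5/3.
E[X | X + Y ≥ 6] = (5/3) / (7/12) = 20/7.

20/7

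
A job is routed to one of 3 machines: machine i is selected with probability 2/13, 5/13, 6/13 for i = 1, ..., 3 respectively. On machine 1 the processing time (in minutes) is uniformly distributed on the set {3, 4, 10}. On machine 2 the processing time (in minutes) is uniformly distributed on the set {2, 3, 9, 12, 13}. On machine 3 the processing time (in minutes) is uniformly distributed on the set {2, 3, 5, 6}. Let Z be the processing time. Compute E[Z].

223/39

E[Z | machine 1] = (3+4+10)/3 = 17/3.
E[Z | machine 2] = (2+3+9+12+13)/5 = 39/5.
E[Z | machine 3] = (2+3+5+6)/4 = 4.
E[Z] = (2/13)·(17/3) + (5/13)·(39/5) + (6/13)·(4) = 223/39.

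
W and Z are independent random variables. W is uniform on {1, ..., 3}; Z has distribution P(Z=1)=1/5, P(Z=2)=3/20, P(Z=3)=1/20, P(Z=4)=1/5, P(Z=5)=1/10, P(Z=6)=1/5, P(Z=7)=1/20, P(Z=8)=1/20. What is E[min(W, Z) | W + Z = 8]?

15/7

P(W + Z = 8) = 7/60.
Summing min(W,Z)·P(x,y) over outcomes with W + Z = 8 gives 1/4.
E[min(W, Z) | W + Z = 8] = (1/4) / (7/60) = 15/7.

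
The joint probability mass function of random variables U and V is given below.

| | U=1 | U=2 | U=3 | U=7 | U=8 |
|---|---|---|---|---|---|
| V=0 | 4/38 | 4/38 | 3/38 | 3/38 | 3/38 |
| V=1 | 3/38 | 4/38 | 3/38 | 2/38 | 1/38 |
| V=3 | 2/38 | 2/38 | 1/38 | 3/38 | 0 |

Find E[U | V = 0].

P(V = 0) = 17/38.
Σ U·P over the event = 1·(4/38) + 2·(4/38) + 3·(3/38) + 7·(3/38) + 8·(3/38) = 33/19.
E[U | V = 0] = (33/19) / (17/38) = 66/17.

66/17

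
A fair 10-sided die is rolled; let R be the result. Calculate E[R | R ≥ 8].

9

Given R ≥ 8, R is equally likely to be any of {8, 9, 10}.
E[R | R ≥ 8] = (8 + 9 + 10) / 3 = 9.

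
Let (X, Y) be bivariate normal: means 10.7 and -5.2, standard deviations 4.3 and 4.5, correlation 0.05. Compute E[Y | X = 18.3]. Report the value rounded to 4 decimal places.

-4.8023

For a bivariate normal, E[Y | X=x] = μ_Y + ρ·(σ_Y/σ_X)·(x − μ_X).
E[Y | X=18.3] = -5.2 + (0.05)·(4.5/4.3)·(18.3 − (10.7)) = -5.2 + (0.052326)·(7.6) = -4.8023.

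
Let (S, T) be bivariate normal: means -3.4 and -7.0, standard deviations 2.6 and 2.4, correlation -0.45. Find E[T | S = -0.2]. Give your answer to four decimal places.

-8.3292

For a bivariate normal, E[T | S=x] = μ_T + ρ·(σ_T/σ_S)·(x − μ_S).
E[T | S=-0.2] = -7.0 + (-0.45)·(2.4/2.6)·(-0.2 − (-3.4)) = -7.0 + (-0.41538)·(3.2) = -8.3292.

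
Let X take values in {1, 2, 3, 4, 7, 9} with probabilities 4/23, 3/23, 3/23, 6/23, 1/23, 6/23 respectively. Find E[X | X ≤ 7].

50/17

P(X ≤ 7) = 17/23.
Σ over the event: 1·4/23 + 2·3/23 + 3·3/23 + 4·6/23 + 7·1/23 = 50/23.
E[X | X ≤ 7] = (50/23) / (17/23) = 50/17.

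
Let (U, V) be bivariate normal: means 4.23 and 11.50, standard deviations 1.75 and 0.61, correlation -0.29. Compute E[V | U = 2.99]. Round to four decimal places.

11.6253

For a bivariate normal, E[V | U=x] = μ_V + ρ·(σ_V/σ_U)·(x − μ_U).
E[V | U=2.99] = 11.50 + (-0.29)·(0.61/1.75)·(2.99 − (4.23)) = 11.50 + (-0.101086)·(-1.24) = 11.6253.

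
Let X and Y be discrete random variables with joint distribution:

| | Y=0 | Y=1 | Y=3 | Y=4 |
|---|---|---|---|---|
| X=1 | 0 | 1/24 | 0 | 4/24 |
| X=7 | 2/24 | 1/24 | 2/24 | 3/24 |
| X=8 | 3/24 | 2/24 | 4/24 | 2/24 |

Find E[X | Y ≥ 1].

111/19

P(Y ≥ 1) = 19/24.
Summing X·P(X=x,Y=y) over the conditioning event gives 37/8.
E[X | Y ≥ 1] = (37/8) / (19/24) = 111/19.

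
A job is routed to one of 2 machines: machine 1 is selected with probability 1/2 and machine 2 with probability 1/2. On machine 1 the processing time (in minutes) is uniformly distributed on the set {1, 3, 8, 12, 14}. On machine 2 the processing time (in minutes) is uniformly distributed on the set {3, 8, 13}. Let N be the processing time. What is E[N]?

39/5

E[N | machine 1] = (1+3+8+12+14)/5 = 38/5.
E[N | machine 2] = (3+8+13)/3 = 8.
E[N] = (1/2)·(38/5) + (1/2)·(8) = 39/5.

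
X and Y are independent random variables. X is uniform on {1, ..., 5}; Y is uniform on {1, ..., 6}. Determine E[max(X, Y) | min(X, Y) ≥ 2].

9/2

P(min(X, Y) ≥ 2) = 2/3.
Summing max(X,Y)·P(x,y) over outcomes with min(X, Y) ≥ 2 gives 3.
E[max(X, Y) | min(X, Y) ≥ 2] = (3) / (2/3) = 9/2.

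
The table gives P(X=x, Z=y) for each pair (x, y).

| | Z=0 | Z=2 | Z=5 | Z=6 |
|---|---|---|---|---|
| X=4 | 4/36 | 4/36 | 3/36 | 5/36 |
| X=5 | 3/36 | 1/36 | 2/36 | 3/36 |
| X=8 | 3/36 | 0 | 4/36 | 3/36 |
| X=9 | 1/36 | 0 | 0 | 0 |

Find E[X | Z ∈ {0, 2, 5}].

139/25

P(Z ∈ {0, 2, 5}) = 25/36.
Summing X·P(X=x,Z=y) over the conditioning event gives 139/36.
E[X | Z ∈ {0, 2, 5}] = (139/36) / (25/36) = 139/25.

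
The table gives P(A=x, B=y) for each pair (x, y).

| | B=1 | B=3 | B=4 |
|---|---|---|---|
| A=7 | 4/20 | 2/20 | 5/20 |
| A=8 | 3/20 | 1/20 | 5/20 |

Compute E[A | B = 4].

P(B = 4) = 1/2.
Σ A·P over the event = 7·(5/20) + 8·(5/20) = 15/4.
E[A | B = 4] = (15/4) / (1/2) = 15/2.

15/2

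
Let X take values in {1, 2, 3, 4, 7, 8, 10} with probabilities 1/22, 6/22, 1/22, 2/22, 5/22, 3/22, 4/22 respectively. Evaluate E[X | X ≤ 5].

P(X ≤ 5) = 5/11.
Σ over the event: 1·1/22 + 2·3/11 + 3·1/22 + 4·1/11 = 12/11.
E[X | X ≤ 5] = (12/11) / (5/11) = 12/5.

12/5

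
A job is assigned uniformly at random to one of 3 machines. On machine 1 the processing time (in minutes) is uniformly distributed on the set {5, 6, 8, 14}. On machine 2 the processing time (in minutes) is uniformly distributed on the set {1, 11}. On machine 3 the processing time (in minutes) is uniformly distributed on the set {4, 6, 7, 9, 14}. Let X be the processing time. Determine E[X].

89/12

E[X | machine 1] = (5+6+8+14)/4 = 33/4.
E[X | machine 2] = (1+11)/2 = 6.
E[X | machine 3] = (4+6+7+9+14)/5 = 8.
E[X] = (1/3)·(33/4) + (1/3)·(6) + (1/3)·(8) = 89/12.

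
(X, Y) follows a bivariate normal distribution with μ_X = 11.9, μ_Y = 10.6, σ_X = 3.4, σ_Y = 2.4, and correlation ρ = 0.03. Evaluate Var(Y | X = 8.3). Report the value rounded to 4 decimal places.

For a bivariate normal, Var(Y | X=x) = σ_Y²(1 − ρ²).
Var(Y | X=8.3) = (2.4)²·(1 − (0.03)²) = 5.76·0.9991 = 5.7548.

5.7548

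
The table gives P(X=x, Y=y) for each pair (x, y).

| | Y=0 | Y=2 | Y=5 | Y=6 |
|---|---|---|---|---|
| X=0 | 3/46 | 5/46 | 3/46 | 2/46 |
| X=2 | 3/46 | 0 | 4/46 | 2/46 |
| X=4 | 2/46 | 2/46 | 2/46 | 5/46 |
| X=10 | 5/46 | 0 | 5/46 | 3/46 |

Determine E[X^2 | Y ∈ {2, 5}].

580/21

P(Y ∈ {2, 5}) = 21/46.
Σ X^2·P over the event = 0·(5/46) + 0·(3/46) + 4·(4/46) + 16·(2/46) + 16·(2/46) + 100·(5/46) = 290/23.
E[X^2 | Y ∈ {2, 5}] = (290/23) / (21/46) = 580/21.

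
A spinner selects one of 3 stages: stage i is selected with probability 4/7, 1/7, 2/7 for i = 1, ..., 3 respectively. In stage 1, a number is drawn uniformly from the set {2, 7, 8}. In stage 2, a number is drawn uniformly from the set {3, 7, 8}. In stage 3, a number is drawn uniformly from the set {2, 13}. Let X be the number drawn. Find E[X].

131/21

E[X | stage 1] = (2+7+8)/3 = 17/3.
E[X | stage 2] = (3+7+8)/3 = 6.
E[X | stage 3] = (2+13)/2 = 15/2.
E[X] = (4/7)·(17/3) + (1/7)·(6) + (2/7)·(15/2) = 131/21.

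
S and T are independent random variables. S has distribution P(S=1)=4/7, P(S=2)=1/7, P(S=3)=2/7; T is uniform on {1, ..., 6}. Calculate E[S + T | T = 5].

P(T = 5) = 1/6.
Summing (S+T)·P(x,y) over outcomes with T = 5 gives 47/42.
E[S + T | T = 5] = (47/42) / (1/6) = 47/7.

47/7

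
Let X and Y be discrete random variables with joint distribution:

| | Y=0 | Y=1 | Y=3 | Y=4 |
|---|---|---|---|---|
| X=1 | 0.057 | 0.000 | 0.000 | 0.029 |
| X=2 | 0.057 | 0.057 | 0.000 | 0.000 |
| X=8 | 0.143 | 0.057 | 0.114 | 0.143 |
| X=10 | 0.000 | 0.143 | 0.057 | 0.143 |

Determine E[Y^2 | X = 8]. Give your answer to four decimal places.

P(X = 8) = 0.457.
Σ Y^2·P over the event = 0·(0.143) + 1·(0.057) + 9·(0.114) + 16·(0.143) = 3.371.
E[Y^2 | X = 8] = (3.371) / (0.457) = 7.3764.

7.3764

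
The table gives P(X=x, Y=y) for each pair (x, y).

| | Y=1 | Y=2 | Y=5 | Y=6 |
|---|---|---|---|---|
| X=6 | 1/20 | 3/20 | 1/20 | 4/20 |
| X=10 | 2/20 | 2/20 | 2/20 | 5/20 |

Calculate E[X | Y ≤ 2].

8

P(Y ≤ 2) = 2/5.
Summing X·P(X=x,Y=y) over the conditioning event gives 16/5.
E[X | Y ≤ 2] = (16/5) / (2/5) = 8.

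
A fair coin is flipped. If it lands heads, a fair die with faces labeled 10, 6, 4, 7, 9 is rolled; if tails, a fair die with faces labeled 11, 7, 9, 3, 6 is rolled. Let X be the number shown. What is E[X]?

36/5

E[X | heads] = (10+6+4+7+9)/5 = 36/5.
E[X | tails] = (11+7+9+3+6)/5 = 36/5.
E[X] = (1/2)·(36/5) + (1/2)·(36/5) = 36/5.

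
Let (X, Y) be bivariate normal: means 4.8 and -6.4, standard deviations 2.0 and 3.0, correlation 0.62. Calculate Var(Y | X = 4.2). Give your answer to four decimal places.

5.5404

For a bivariate normal, Var(Y | X=x) = σ_Y²(1 − ρ²).
Var(Y | X=4.2) = (3.0)²·(1 − (0.62)²) = 9·0.6156 = 5.5404.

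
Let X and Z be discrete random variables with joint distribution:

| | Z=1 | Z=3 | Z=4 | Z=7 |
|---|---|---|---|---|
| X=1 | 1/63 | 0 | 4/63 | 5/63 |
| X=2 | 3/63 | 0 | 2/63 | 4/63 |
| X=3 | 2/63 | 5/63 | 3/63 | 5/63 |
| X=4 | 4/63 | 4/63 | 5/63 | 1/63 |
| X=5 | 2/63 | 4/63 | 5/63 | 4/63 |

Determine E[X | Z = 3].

P(Z = 3) = 13/63.
Σ X·P over the event = 3·(5/63) + 4·(4/63) + 5·(4/63) = 17/21.
E[X | Z = 3] = (17/21) / (13/63) = 51/13.

51/13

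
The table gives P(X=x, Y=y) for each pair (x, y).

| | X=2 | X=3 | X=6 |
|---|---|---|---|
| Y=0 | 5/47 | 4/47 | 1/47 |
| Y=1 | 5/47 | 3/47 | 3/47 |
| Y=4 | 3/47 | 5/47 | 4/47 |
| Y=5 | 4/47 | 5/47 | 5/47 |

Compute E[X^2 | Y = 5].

241/14

P(Y = 5) = 14/47.
Summing X^2·P(X=x,Y=y) over the conditioning event gives 241/47.
E[X^2 | Y = 5] = (241/47) / (14/47) = 241/14.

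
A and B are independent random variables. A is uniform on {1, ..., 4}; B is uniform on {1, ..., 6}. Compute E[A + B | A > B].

Outcomes with A > B: (2,1), (3,1), (3,2), (4,1), (4,2), (4,3), each with probability 1/24.
E[A + B | A > B] = (3 + 4 + 5 + 5 + 6 + 7) / 6 = 5.

5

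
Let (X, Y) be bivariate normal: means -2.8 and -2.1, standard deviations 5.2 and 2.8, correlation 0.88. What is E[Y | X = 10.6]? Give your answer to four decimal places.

For a bivariate normal, E[Y | X=x] = μ_Y + ρ·(σ_Y/σ_X)·(x − μ_X).
E[Y | X=10.6] = -2.1 + (0.88)·(2.8/5.2)·(10.6 − (-2.8)) = -2.1 + (0.473846)·(13.4) = 4.2495.

4.2495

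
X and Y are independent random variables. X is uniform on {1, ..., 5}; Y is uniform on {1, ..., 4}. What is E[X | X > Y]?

4

P(X > Y) = 1/2.
Summing X·P(x,y) over outcomes with X > Y gives 2.
E[X | X > Y] = (2) / (1/2) = 4.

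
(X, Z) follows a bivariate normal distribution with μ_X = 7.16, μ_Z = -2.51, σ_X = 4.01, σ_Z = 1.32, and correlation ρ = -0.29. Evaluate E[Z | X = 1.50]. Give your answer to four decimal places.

E[Z | X=x] = μ_Z + ρ(σ_Z/σ_X)(x − μ_X) for jointly normal variables.
E[Z | X=1.50] = -2.51 + (-0.29)·(1.32/4.01)·(1.50 − (7.16)) = -2.51 + (-0.095461)·(-5.66) = -1.9697.

-1.9697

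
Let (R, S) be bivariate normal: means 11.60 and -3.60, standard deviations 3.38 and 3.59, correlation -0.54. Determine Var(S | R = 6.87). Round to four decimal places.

9.1299

Var(S | R=x) = (1 − ρ²)·σ_S².
Var(S | R=6.87) = (3.59)²·(1 − (-0.54)²) = 12.8881·0.7084 = 9.1299.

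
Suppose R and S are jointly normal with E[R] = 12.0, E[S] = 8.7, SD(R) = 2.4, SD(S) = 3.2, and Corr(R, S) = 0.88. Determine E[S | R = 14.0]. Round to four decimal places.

11.0467

For a bivariate normal, E[S | R=x] = μ_S + ρ·(σ_S/σ_R)·(x − μ_R).
E[S | R=14.0] = 8.7 + (0.88)·(3.2/2.4)·(14.0 − (12.0)) = 8.7 + (1.17333)·(2) = 11.0467.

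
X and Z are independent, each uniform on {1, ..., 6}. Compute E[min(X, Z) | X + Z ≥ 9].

43/10

Outcomes with X + Z ≥ 9: (3,6), (4,5), (4,6), (5,4), (5,5), (5,6), (6,3), (6,4), (6,5), (6,6), each with probability 1/36.
E[min(X, Z) | X + Z ≥ 9] = (3 + 4 + 4 + 4 + 5 + 5 + 3 + 4 + 5 + 6) / 10 = 43/10.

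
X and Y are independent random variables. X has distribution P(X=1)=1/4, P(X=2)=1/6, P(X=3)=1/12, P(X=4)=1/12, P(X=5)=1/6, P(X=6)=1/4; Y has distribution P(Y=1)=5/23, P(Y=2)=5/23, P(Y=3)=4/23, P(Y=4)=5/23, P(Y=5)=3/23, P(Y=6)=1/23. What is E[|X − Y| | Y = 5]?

2

P(Y = 5) = 3/23.
Summing |X−Y|·P(x,y) over outcomes with Y = 5 gives 6/23.
E[|X − Y| | Y = 5] = (6/23) / (3/23) = 2.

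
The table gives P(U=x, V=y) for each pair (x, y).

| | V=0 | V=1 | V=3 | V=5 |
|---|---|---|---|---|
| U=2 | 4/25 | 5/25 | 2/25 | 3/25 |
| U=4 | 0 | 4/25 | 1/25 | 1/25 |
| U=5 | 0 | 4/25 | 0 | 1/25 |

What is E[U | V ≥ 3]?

23/8

P(V ≥ 3) = 8/25.
Σ U·P over the event = 2·(2/25) + 2·(3/25) + 4·(1/25) + 4·(1/25) + 5·(1/25) = 23/25.
E[U | V ≥ 3] = (23/25) / (8/25) = 23/8.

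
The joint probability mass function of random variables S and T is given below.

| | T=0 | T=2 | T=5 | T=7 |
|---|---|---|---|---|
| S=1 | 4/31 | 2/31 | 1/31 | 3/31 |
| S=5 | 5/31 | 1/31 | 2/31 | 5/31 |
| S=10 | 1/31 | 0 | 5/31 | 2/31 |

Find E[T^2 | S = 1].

P(S = 1) = 10/31.
Σ T^2·P over the event = 0·(4/31) + 4·(2/31) + 25·(1/31) + 49·(3/31) = 180/31.
E[T^2 | S = 1] = (180/31) / (10/31) = 18.

18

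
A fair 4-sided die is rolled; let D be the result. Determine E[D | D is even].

3

Given D is even, D is equally likely to be any of {2, 4}.
E[D | D is even] = (2 + 4) / 2 = 3.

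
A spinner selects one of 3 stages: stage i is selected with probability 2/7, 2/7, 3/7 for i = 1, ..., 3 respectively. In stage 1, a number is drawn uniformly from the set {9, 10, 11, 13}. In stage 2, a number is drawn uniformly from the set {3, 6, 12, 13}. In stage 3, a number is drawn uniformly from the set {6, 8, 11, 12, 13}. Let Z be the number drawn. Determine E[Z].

E[Z | stage 1] = (9+10+11+13)/4 = 43/4.
E[Z | stage 2] = (3+6+12+13)/4 = 17/2.
E[Z | stage 3] = (6+8+11+12+13)/5 = 10.
E[Z] = (2/7)·(43/4) + (2/7)·(17/2) + (3/7)·(10) = 137/14.

137/14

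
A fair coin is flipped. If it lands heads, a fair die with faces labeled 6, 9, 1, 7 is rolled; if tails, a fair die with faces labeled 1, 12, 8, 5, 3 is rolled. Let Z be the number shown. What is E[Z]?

E[Z | heads] = (6+9+1+7)/4 = 23/4.
E[Z | tails] = (1+12+8+5+3)/5 = 29/5.
E[Z] = (1/2)·(23/4) + (1/2)·(29/5) = 231/40.

231/40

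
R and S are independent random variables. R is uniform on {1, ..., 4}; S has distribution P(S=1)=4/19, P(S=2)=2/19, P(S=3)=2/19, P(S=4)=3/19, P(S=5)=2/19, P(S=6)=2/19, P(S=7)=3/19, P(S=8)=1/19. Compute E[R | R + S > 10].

P(R + S > 10) = 5/76.
Summing R·P(x,y) over outcomes with R + S > 10 gives 1/4.
E[R | R + S > 10] = (1/4) / (5/76) = 19/5.

19/5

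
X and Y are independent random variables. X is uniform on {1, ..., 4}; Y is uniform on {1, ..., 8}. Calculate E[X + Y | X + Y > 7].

66/7

P(X + Y > 7) = 7/16.
Summing (X+Y)·P(x,y) over outcomes with X + Y > 7 gives 33/8.
E[X + Y | X + Y > 7] = (33/8) / (7/16) = 66/7.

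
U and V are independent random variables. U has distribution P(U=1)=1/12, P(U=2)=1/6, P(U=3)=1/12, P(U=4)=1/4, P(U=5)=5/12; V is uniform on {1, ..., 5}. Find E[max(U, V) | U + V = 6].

P(U + V = 6) = 1/5.
Summing max(U,V)·P(x,y) over outcomes with U + V = 6 gives 53/60.
E[max(U, V) | U + V = 6] = (53/60) / (1/5) = 53/12.

53/12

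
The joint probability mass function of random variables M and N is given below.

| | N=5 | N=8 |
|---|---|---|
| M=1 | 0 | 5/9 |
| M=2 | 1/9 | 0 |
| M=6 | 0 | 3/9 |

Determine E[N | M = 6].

8

P(M = 6) = 1/3.
Σ N·P over the event = 8·(3/9) = 8/3.
E[N | M = 6] = (8/3) / (1/3) = 8.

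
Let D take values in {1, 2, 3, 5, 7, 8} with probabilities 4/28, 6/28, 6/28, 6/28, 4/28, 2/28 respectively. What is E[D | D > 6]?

P(D > 6) = 3/14.
Σ over the event: 7·1/7 + 8·1/14 = 11/7.
E[D | D > 6] = (11/7) / (3/14) = 22/3.

22/3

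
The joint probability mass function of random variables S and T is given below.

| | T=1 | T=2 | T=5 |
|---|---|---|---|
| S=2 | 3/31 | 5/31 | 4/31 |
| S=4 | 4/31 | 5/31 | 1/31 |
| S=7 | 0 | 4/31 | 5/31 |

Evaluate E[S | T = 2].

29/7

P(T = 2) = 14/31.
Σ S·P over the event = 2·(5/31) + 4·(5/31) + 7·(4/31) = 58/31.
E[S | T = 2] = (58/31) / (14/31) = 29/7.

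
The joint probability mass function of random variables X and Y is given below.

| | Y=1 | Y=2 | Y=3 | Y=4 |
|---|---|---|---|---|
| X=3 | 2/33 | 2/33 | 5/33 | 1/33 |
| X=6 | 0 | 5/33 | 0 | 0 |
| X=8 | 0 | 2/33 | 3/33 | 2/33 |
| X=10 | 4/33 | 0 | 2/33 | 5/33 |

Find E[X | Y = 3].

P(Y = 3) = 10/33.
Σ X·P over the event = 3·(5/33) + 8·(3/33) + 10·(2/33) = 59/33.
E[X | Y = 3] = (59/33) / (10/33) = 59/10.

59/10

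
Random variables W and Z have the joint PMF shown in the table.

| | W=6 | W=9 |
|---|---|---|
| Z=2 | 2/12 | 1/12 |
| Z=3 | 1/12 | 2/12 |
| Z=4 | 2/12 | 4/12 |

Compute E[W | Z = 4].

8

P(Z = 4) = 1/2.
Summing W·P(W=x,Z=y) over the conditioning event gives 4.
E[W | Z = 4] = (4) / (1/2) = 8.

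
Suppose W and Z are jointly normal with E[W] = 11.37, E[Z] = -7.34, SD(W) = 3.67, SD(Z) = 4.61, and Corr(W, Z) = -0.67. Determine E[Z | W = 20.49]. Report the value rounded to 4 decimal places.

-15.0155

The regression of Z on W has slope ρ·σ_Z/σ_W and passes through (μ_W, μ_Z).
E[Z | W=20.49] = -7.34 + (-0.67)·(4.61/3.67)·(20.49 − (11.37)) = -7.34 + (-0.84161)·(9.12) = -15.0155.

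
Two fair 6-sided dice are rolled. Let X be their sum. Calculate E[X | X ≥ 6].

P(X ≥ 6) = 13/18.
Σ over the event: 6·5/36 + 7·1/6 + 8·5/36 + 9·1/9 + 10·1/12 + 11·1/18 + 12·1/36 = 53/9.
E[X | X ≥ 6] = (53/9) / (13/18) = 106/13.

106/13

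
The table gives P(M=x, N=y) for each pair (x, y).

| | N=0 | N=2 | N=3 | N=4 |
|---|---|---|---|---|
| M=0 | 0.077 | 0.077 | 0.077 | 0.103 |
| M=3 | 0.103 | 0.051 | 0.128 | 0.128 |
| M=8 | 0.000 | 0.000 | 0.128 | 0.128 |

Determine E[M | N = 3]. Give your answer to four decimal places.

4.2282

P(N = 3) = 0.333.
Σ M·P over the event = 0·(0.077) + 3·(0.128) + 8·(0.128) = 1.408.
E[M | N = 3] = (1.408) / (0.333) = 4.2282.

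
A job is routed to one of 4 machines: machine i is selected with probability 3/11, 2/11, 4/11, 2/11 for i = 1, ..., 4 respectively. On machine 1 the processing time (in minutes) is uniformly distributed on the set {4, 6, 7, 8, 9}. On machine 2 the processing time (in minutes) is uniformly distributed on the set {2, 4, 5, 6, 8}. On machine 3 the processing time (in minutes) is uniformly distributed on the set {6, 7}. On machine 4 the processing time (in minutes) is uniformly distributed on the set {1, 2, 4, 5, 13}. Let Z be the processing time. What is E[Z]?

E[Z | machine 1] = (4+6+7+8+9)/5 = 34/5.
E[Z | machine 2] = (2+4+5+6+8)/5 = 5.
E[Z | machine 3] = (6+7)/2 = 13/2.
E[Z | machine 4] = (1+2+4+5+13)/5 = 5.
E[Z] = (3/11)·(34/5) + (2/11)·(5) + (4/11)·(13/2) + (2/11)·(5) = 332/55.

332/55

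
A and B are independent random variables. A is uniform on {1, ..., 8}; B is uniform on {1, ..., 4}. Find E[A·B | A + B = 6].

Outcomes with A + B = 6: (2,4), (3,3), (4,2), (5,1), each with probability 1/32.
E[A·B | A + B = 6] = (8 + 9 + 8 + 5) / 4 = 15/2.

15/2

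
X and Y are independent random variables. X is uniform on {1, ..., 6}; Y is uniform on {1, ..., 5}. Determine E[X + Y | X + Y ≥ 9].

P(X + Y ≥ 9) = 1/5.
Summing (X+Y)·P(x,y) over outcomes with X + Y ≥ 9 gives 29/15.
E[X + Y | X + Y ≥ 9] = (29/15) / (1/5) = 29/3.

29/3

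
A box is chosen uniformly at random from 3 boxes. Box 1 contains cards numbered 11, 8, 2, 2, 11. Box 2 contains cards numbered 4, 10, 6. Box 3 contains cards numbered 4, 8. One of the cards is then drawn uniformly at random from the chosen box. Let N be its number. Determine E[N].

E[N | box 1] = (11+8+2+2+11)/5 = 34/5.
E[N | box 2] = (4+10+6)/3 = 20/3.
E[N | box 3] = (4+8)/2 = 6.
E[N] = (1/3)·(34/5) + (1/3)·(20/3) + (1/3)·(6) = 292/45.

292/45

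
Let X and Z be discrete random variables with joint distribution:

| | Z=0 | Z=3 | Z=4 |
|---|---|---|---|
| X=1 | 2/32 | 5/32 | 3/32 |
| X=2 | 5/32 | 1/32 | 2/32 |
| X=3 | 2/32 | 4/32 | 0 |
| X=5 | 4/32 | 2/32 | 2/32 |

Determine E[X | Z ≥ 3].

46/19

P(Z ≥ 3) = 19/32.
Σ X·P over the event = 1·(5/32) + 1·(3/32) + 2·(1/32) + 2·(2/32) + 3·(4/32) + 5·(2/32) + 5·(2/32) = 23/16.
E[X | Z ≥ 3] = (23/16) / (19/32) = 46/19.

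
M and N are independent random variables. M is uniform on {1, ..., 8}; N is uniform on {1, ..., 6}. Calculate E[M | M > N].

P(M > N) = 9/16.
Summing M·P(x,y) over outcomes with M > N gives 10/3.
E[M | M > N] = (10/3) / (9/16) = 160/27.

160/27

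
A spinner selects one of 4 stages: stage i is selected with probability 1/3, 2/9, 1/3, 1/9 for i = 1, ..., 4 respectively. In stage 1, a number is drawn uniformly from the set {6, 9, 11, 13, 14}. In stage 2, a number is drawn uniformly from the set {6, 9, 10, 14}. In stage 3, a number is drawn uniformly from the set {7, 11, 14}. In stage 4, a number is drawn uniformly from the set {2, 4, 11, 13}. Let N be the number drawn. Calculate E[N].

454/45

E[N | stage 1] = (6+9+11+13+14)/5 = 53/5.
E[N | stage 2] = (6+9+10+14)/4 = 39/4.
E[N | stage 3] = (7+11+14)/3 = 32/3.
E[N | stage 4] = (2+4+11+13)/4 = 15/2.
By the law of total expectation,
E[N] = (1/3)·(53/5) + (2/9)·(39/4) + (1/3)·(32/3) + (1/9)·(15/2) = 454/45.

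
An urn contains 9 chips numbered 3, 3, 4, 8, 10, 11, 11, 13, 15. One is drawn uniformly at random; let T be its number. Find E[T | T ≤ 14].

63/8

P(T ≤ 14) = 8/9.
Σ over the event: 3·2/9 + 4·1/9 + 8·1/9 + 10·1/9 + 11·2/9 + 13·1/9 = 7.
E[T | T ≤ 14] = (7) / (8/9) = 63/8.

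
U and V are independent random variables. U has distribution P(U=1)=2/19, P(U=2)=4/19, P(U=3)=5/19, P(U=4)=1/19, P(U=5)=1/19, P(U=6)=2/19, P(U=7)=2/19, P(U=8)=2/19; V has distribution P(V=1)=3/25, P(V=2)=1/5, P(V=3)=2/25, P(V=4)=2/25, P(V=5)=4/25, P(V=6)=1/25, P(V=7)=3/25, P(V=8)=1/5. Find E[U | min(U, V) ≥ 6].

P(min(U, V) ≥ 6) = 54/475.
Summing U·P(x,y) over outcomes with min(U, V) ≥ 6 gives 378/475.
E[U | min(U, V) ≥ 6] = (378/475) / (54/475) = 7.

7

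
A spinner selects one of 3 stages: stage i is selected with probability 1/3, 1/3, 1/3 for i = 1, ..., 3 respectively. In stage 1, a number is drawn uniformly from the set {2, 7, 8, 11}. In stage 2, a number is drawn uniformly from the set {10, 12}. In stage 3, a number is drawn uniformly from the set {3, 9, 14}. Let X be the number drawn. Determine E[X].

E[X | stage 1] = (2+7+8+11)/4 = 7.
E[X | stage 2] = (10+12)/2 = 11.
E[X | stage 3] = (3+9+14)/3 = 26/3.
E[X] = (1/3)·(7) + (1/3)·(11) + (1/3)·(26/3) = 80/9.

80/9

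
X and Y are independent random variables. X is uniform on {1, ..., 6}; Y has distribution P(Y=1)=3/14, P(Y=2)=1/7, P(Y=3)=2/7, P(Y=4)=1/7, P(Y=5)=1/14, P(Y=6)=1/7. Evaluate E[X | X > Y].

P(X > Y) = 10/21.
Summing X·P(x,y) over outcomes with X > Y gives 46/21.
E[X | X > Y] = (46/21) / (10/21) = 23/5.

23/5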